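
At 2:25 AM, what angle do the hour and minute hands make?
Hour hand position: 2 x 30 + 25 x 0.5 = 72.5 degrees
Minute hand position: 25 x 6 = 150 degrees
Difference: |72.5 - 150| = 77.5 degrees
The angle between the hands is 77.5 degrees

Final answer: 77.5 degrees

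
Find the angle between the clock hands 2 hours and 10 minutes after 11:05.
First find the time 2 hours and 10 minutes after 11:05.
Total minutes: 11 x 60 + 5 + 2 x 60 + 10 = 795.
795 mod 720 = 75 minutes = 1:15.
Now compute the angle at 1:15:
Hour hand: 1 x 30 + 15 x 0.5 = 37.5 degrees
Minute hand: 15 x 6 = 90 degrees
Difference: |37.5 - 90| = 52.5 degrees
The angle is 52.5 degrees

Final answer: 52.5 degrees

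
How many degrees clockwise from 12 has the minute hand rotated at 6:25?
The minute hand moves 6 degrees per minute.
At 6:25: 25 x 6 = 150 degrees

Final answer: 150 degrees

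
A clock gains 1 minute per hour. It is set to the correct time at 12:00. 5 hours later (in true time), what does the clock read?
For every 60 true minutes, the faulty clock advances 60 + 1 = 61 minutes.
True elapsed: 5 hours = 300 minutes.
Faulty clock advances: 300 x 61/60 = 305 minutes (drift: 5 minutes ahead).
Shown time: 12:00 + 305 minutes = 5:05.

Final answer: 5:05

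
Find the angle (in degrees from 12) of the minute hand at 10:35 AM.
The minute hand moves 6 degrees per minute.
At 10:35: 35 x 6 = 210 degrees

Final answer: 210 degrees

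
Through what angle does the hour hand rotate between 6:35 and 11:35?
The hour hand moves 0.5 degrees per minute.
Time elapsed: 11:35 - 6:35 = 300 minutes
Angular displacement: 300 x 0.5 = 150 degrees

Final answer: 150 degrees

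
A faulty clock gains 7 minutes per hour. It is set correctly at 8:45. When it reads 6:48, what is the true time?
For every 60 true minutes, the faulty clock advances 67 minutes, so 1 faulty-clock minute corresponds to 60/67 true minutes.
From 8:45 to 6:48 on the faulty dial is 603 minutes.
True elapsed: 603 x 60/67 = 540 minutes = 9 hours.
True time: 8:45 + 9 hours = 5:45.

Final answer: 5:45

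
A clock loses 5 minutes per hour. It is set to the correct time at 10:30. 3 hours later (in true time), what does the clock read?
For every 60 true minutes, the faulty clock advances 60 - 5 = 55 minutes.
True elapsed: 3 hours = 180 minutes.
Faulty clock advances: 180 x 55/60 = 165 minutes (drift: 15 minutes behind).
Shown time: 10:30 + 165 minutes = 1:15.

Final answer: 1:15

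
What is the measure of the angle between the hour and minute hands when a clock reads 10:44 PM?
Hour hand position: 10 x 30 + 44 x 0.5 = 322 degrees
Minute hand position: 44 x 6 = 264 degrees
Difference: |322 - 264| = 58 degrees
The angle between the hands is 58 degrees

Final answer: 58 degrees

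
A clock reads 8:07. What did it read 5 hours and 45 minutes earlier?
Starting time: 8:07 = 487 total minutes past 12:00
Subtracting: 5 hours and 45 minutes = 345 minutes
487 - 345 = 142 minutes
= 2 hours and 22 minutes past 12:00 = 2:22

Final answer: 2:22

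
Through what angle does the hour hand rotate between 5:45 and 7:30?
The hour hand moves 0.5 degrees per minute.
Time elapsed: 7:30 - 5:45 = 105 minutes
Angular displacement: 105 x 0.5 = 52.5 degrees

Final answer: 52.5 degrees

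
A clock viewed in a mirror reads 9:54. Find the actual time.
Reflection across the vertical (12-6) axis maps a hand at angle A degrees to (360 - A) degrees, which sends a reading of T minutes past 12:00 to (720 - T) minutes past 12:00.
Mirror reads 9:54 = 594 minutes past 12:00.
Actual time: (720 - 594) mod 720 = 126 minutes = 2:06.

Final answer: 2:06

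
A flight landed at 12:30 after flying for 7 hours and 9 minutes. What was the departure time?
Starting time: 12:30 = 30 total minutes past 12:00
Subtracting: 7 hours and 9 minutes = 429 minutes
30 - 429 = -399 (negative, add 12 hours = 720) = 321 minutes
= 5 hours and 21 minutes past 12:00 = 5:21

Final answer: 5:21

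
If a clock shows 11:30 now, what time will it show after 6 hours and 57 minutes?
Starting time: 11:30
Adding 57 minutes to 30 minutes: 30 + 57 = 87 minutes = 1 hour and 27 minutes
Adding 6 hours: 11 + 6 + 1 (carry) = 18 - 12 = 6
Final time: 6:27

Final answer: 6:27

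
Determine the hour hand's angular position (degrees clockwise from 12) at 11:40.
The hour hand moves 30 degrees per hour and 0.5 degrees per minute.
At 11:40: (11) x 30 + 40 x 0.5 = 330 + 20 = 350 degrees

Final answer: 350 degrees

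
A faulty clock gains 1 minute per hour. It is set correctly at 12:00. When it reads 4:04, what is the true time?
For every 60 true minutes, the faulty clock advances 61 minutes, so 1 faulty-clock minute corresponds to 60/61 true minutes.
From 12:00 to 4:04 on the faulty dial is 244 minutes.
True elapsed: 244 x 60/61 = 240 minutes = 4 hours.
True time: 12:00 + 4 hours = 4:00.

Final answer: 4:00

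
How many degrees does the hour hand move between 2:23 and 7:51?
The hour hand moves 0.5 degrees per minute.
Time elapsed: 7:51 - 2:23 = 328 minutes
Angular displacement: 328 x 0.5 = 164 degrees

Final answer: 164 degrees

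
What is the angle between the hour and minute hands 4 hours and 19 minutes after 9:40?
First find the time 4 hours and 19 minutes after 9:40.
Total minutes: 9 x 60 + 40 + 4 x 60 + 19 = 839.
839 mod 720 = 119 minutes = 1:59.
Now compute the angle at 1:59:
Hour hand: 1 x 30 + 59 x 0.5 = 59.5 degrees
Minute hand: 59 x 6 = 354 degrees
Difference: |59.5 - 354| = 294.5 degrees
Smaller angle: 360 - 294.5 = 65.5 degrees

Final answer: 65.5 degrees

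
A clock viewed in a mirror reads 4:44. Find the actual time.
Reflection across the vertical (12-6) axis maps a hand at angle A degrees to (360 - A) degrees, which sends a reading of T minutes past 12:00 to (720 - T) minutes past 12:00.
Mirror reads 4:44 = 284 minutes past 12:00.
Actual time: (720 - 284) mod 720 = 436 minutes = 7:16.

Final answer: 7:16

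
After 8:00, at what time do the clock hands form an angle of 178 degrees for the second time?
At t minutes past 8:00, the hour hand is at 30 x 8 + 0.5t degrees and the minute hand is at 6t degrees.
The smaller angle between them is 178 degrees when |30H - 5.5t| = 178 or |30H - 5.5t| = 182.
With H = 8, solve 30 x 8 - 5.5t = +/- target for each target:
  t = (30 x 8 - 178) / 5.5 = 11.27
  t = (30 x 8 + 178) / 5.5 = 76 (outside (0, 60))
  t = (30 x 8 - 182) / 5.5 = 10.55
  t = (30 x 8 + 182) / 5.5 = 76.73 (outside (0, 60))
Valid solutions in (0, 60): {10.55, 11.27} minutes.
The second occurrence is t = 11.27 minutes.
The hands form a 178-degree angle at 11.27 minutes past 8:00.

Final answer: 11.27 minutes past 8:00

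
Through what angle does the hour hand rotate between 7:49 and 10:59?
The hour hand moves 0.5 degrees per minute.
Time elapsed: 10:59 - 7:49 = 190 minutes
Angular displacement: 190 x 0.5 = 95 degrees

Final answer: 95 degrees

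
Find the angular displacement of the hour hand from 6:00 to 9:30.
The hour hand moves 0.5 degrees per minute.
Time elapsed: 9:30 - 6:00 = 210 minutes
Angular displacement: 210 x 0.5 = 105 degrees

Final answer: 105 degrees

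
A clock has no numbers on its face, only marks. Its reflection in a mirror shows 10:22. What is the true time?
Reflection across the vertical (12-6) axis maps a hand at angle A degrees to (360 - A) degrees, which sends a reading of T minutes past 12:00 to (720 - T) minutes past 12:00.
Mirror reads 10:22 = 622 minutes past 12:00.
Actual time: (720 - 622) mod 720 = 98 minutes = 1:38.

Final answer: 1:38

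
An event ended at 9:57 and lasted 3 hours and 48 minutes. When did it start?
Starting time: 9:57 = 597 total minutes past 12:00
Subtracting: 3 hours and 48 minutes = 228 minutes
597 - 228 = 369 minutes
= 6 hours and 9 minutes past 12:00 = 6:09

Final answer: 6:09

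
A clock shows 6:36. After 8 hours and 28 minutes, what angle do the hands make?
First find the time 8 hours and 28 minutes after 6:36.
Total minutes: 6 x 60 + 36 + 8 x 60 + 28 = 904.
904 mod 720 = 184 minutes = 3:04.
Now compute the angle at 3:04:
Hour hand: 3 x 30 + 4 x 0.5 = 92 degrees
Minute hand: 4 x 6 = 24 degrees
Difference: |92 - 24| = 68 degrees
The angle is 68 degrees

Final answer: 68 degrees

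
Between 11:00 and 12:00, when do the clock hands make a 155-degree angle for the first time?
At t minutes past 11:00, the hour hand is at 30 x 11 + 0.5t degrees and the minute hand is at 6t degrees.
The smaller angle between them is 155 degrees when |30H - 5.5t| = 155 or |30H - 5.5t| = 205.
With H = 11, solve 30 x 11 - 5.5t = +/- target for each target:
  t = (30 x 11 - 155) / 5.5 = 31.82
  t = (30 x 11 + 155) / 5.5 = 88.18 (outside (0, 60))
  t = (30 x 11 - 205) / 5.5 = 22.73
  t = (30 x 11 + 205) / 5.5 = 97.27 (outside (0, 60))
Valid solutions in (0, 60): {22.73, 31.82} minutes.
The first occurrence is t = 22.73 minutes.
The hands form a 155-degree angle at 22.73 minutes past 11:00.

Final answer: 22.73 minutes past 11:00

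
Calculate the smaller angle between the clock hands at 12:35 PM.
Hour hand position: 0 x 30 + 35 x 0.5 = 17.5 degrees
Minute hand position: 35 x 6 = 210 degrees
Difference: |17.5 - 210| = 192.5 degrees
Since 192.5 > 180, the smaller angle is 360 - 192.5 = 167.5 degrees

Final answer: 167.5 degrees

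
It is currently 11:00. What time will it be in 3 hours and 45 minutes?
Starting time: 11:00
Adding 45 minutes to 0 minutes: 0 + 45 = 45 minutes
Adding 3 hours: 11 + 3 = 14 - 12 = 2
Final time: 2:45

Final answer: 2:45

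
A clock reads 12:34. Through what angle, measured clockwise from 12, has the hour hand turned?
The hour hand moves 30 degrees per hour and 0.5 degrees per minute.
At 12:34: (0) x 30 + 34 x 0.5 = 0 + 17 = 17 degrees

Final answer: 17 degrees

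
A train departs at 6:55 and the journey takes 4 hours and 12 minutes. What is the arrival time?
Starting time: 6:55
Adding 12 minutes to 55 minutes: 55 + 12 = 67 minutes = 1 hour and 7 minutes
Adding 4 hours: 6 + 4 + 1 (carry) = 11
Final time: 11:07

Final answer: 11:07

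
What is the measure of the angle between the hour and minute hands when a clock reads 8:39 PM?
Hour hand position: 8 x 30 + 39 x 0.5 = 259.5 degrees
Minute hand position: 39 x 6 = 234 degrees
Difference: |259.5 - 234| = 25.5 degrees
The angle between the hands is 25.5 degrees

Final answer: 25.5 degrees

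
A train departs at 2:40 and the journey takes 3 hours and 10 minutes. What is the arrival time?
Starting time: 2:40
Adding 10 minutes to 40 minutes: 40 + 10 = 50 minutes
Adding 3 hours: 2 + 3 = 5
Final time: 5:50

Final answer: 5:50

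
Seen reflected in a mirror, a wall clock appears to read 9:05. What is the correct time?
Reflection across the vertical (12-6) axis maps a hand at angle A degrees to (360 - A) degrees, which sends a reading of T minutes past 12:00 to (720 - T) minutes past 12:00.
Mirror reads 9:05 = 545 minutes past 12:00.
Actual time: (720 - 545) mod 720 = 175 minutes = 2:55.

Final answer: 2:55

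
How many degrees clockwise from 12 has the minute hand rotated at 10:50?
The minute hand moves 6 degrees per minute.
At 10:50: 50 x 6 = 300 degrees

Final answer: 300 degrees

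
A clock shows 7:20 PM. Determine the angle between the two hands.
Hour hand position: 7 x 30 + 20 x 0.5 = 220 degrees
Minute hand position: 20 x 6 = 120 degrees
Difference: |220 - 120| = 100 degrees
The angle between the hands is 100 degrees

Final answer: 100 degrees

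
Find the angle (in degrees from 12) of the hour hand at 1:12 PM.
The hour hand moves 30 degrees per hour and 0.5 degrees per minute.
At 1:12: (1) x 30 + 12 x 0.5 = 30 + 6 = 36 degrees

Final answer: 36 degrees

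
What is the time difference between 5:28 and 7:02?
From 5:28 to 7:02:
(7 x 60 + 2) - (5 x 60 + 28) = 422 - 328 = 94 minutes
= 1 hour and 34 minutes

Final answer: 1 hour and 34 minutes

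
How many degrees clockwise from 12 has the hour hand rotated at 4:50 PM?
The hour hand moves 30 degrees per hour and 0.5 degrees per minute.
At 4:50: (4) x 30 + 50 x 0.5 = 120 + 25 = 145 degrees

Final answer: 145 degrees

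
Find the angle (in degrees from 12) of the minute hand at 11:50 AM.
The minute hand moves 6 degrees per minute.
At 11:50: 50 x 6 = 300 degrees

Final answer: 300 degrees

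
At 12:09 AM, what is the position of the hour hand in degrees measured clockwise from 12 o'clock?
The hour hand moves 30 degrees per hour and 0.5 degrees per minute.
At 12:09: (0) x 30 + 9 x 0.5 = 0 + 4.5 = 4.5 degrees

Final answer: 4.5 degrees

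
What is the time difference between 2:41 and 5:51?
From 2:41 to 5:51:
(5 x 60 + 51) - (2 x 60 + 41) = 351 - 161 = 190 minutes
= 3 hours and 10 minutes

Final answer: 3 hours and 10 minutes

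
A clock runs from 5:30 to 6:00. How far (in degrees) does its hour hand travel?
The hour hand moves 0.5 degrees per minute.
Time elapsed: 6:00 - 5:30 = 30 minutes
Angular displacement: 30 x 0.5 = 15 degrees

Final answer: 15 degrees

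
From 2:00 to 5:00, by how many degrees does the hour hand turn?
The hour hand moves 0.5 degrees per minute.
Time elapsed: 5:00 - 2:00 = 180 minutes
Angular displacement: 180 x 0.5 = 90 degrees

Final answer: 90 degrees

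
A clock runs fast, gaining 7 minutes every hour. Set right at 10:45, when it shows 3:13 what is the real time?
For every 60 true minutes, the faulty clock advances 67 minutes, so 1 faulty-clock minute corresponds to 60/67 true minutes.
From 10:45 to 3:13 on the faulty dial is 268 minutes.
True elapsed: 268 x 60/67 = 240 minutes = 4 hours.
True time: 10:45 + 4 hours = 2:45.

Final answer: 2:45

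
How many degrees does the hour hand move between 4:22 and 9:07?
The hour hand moves 0.5 degrees per minute.
Time elapsed: 9:07 - 4:22 = 285 minutes
Angular displacement: 285 x 0.5 = 142.5 degrees

Final answer: 142.5 degrees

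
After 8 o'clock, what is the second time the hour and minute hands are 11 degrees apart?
At t minutes past 8:00, the hour hand is at 30 x 8 + 0.5t degrees and the minute hand is at 6t degrees.
The smaller angle between them is 11 degrees when |30H - 5.5t| = 11 or |30H - 5.5t| = 349.
With H = 8, solve 30 x 8 - 5.5t = +/- target for each target:
  t = (30 x 8 - 11) / 5.5 = 41.64
  t = (30 x 8 + 11) / 5.5 = 45.64
  t = (30 x 8 - 349) / 5.5 = -19.82 (outside (0, 60))
  t = (30 x 8 + 349) / 5.5 = 107.09 (outside (0, 60))
Valid solutions in (0, 60): {41.64, 45.64} minutes.
The second occurrence is t = 45.64 minutes.
The hands form a 11-degree angle at 45.64 minutes past 8:00.

Final answer: 45.64 minutes past 8:00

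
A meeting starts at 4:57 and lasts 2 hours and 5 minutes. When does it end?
Starting time: 4:57
Adding 5 minutes to 57 minutes: 57 + 5 = 62 minutes = 1 hour and 2 minutes
Adding 2 hours: 4 + 2 + 1 (carry) = 7
Final time: 7:02

Final answer: 7:02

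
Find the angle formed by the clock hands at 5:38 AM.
Hour hand position: 5 x 30 + 38 x 0.5 = 169 degrees
Minute hand position: 38 x 6 = 228 degrees
Difference: |169 - 228| = 59 degrees
The angle between the hands is 59 degrees

Final answer: 59 degrees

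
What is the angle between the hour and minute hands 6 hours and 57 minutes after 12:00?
First find the time 6 hours and 57 minutes after 12:00.
Total minutes: 12 x 60 + 0 + 6 x 60 + 57 = 1137.
1137 mod 720 = 417 minutes = 6:57.
Now compute the angle at 6:57:
Hour hand: 6 x 30 + 57 x 0.5 = 208.5 degrees
Minute hand: 57 x 6 = 342 degrees
Difference: |208.5 - 342| = 133.5 degrees
The angle is 133.5 degrees

Final answer: 133.5 degrees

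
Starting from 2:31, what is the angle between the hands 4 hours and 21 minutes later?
First find the time 4 hours and 21 minutes after 2:31.
Total minutes: 2 x 60 + 31 + 4 x 60 + 21 = 412.
412 mod 720 = 412 minutes = 6:52.
Now compute the angle at 6:52:
Hour hand: 6 x 30 + 52 x 0.5 = 206 degrees
Minute hand: 52 x 6 = 312 degrees
Difference: |206 - 312| = 106 degrees
The angle is 106 degrees

Final answer: 106 degrees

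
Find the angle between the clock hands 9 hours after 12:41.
First find the time 9 hours after 12:41.
Total minutes: 12 x 60 + 41 + 9 x 60 + 0 = 1301.
1301 mod 720 = 581 minutes = 9:41.
Now compute the angle at 9:41:
Hour hand: 9 x 30 + 41 x 0.5 = 290.5 degrees
Minute hand: 41 x 6 = 246 degrees
Difference: |290.5 - 246| = 44.5 degrees
The angle is 44.5 degrees

Final answer: 44.5 degrees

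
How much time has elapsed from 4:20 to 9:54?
From 4:20 to 9:54:
(9 x 60 + 54) - (4 x 60 + 20) = 594 - 260 = 334 minutes
= 5 hours and 34 minutes

Final answer: 5 hours and 34 minutes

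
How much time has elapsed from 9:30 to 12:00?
From 9:30 to 12:00:
(12 x 60 + 0) - (9 x 60 + 30) = 720 - 570 = 150 minutes
= 2 hours and 30 minutes

Final answer: 2 hours and 30 minutes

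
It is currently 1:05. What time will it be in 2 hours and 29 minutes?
Starting time: 1:05
Adding 29 minutes to 5 minutes: 5 + 29 = 34 minutes
Adding 2 hours: 1 + 2 = 3
Final time: 3:34

Final answer: 3:34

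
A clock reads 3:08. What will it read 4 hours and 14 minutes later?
Starting time: 3:08
Adding 14 minutes to 8 minutes: 8 + 14 = 22 minutes
Adding 4 hours: 3 + 4 = 7
Final time: 7:22

Final answer: 7:22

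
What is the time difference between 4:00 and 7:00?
From 4:00 to 7:00:
(7 x 60 + 0) - (4 x 60 + 0) = 420 - 240 = 180 minutes
= 3 hours

Final answer: 3 hours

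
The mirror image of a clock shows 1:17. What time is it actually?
Reflection across the vertical (12-6) axis maps a hand at angle A degrees to (360 - A) degrees, which sends a reading of T minutes past 12:00 to (720 - T) minutes past 12:00.
Mirror reads 1:17 = 77 minutes past 12:00.
Actual time: (720 - 77) mod 720 = 643 minutes = 10:43.

Final answer: 10:43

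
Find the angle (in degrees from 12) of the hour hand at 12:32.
The hour hand moves 30 degrees per hour and 0.5 degrees per minute.
At 12:32: (0) x 30 + 32 x 0.5 = 0 + 16 = 16 degrees

Final answer: 16 degrees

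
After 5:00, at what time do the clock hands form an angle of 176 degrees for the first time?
At t minutes past 5:00, the hour hand is at 30 x 5 + 0.5t degrees and the minute hand is at 6t degrees.
The smaller angle between them is 176 degrees when |30H - 5.5t| = 176 or |30H - 5.5t| = 184.
With H = 5, solve 30 x 5 - 5.5t = +/- target for each target:
  t = (30 x 5 - 176) / 5.5 = -4.73 (outside (0, 60))
  t = (30 x 5 + 176) / 5.5 = 59.27
  t = (30 x 5 - 184) / 5.5 = -6.18 (outside (0, 60))
  t = (30 x 5 + 184) / 5.5 = 60.73 (outside (0, 60))
Valid solutions in (0, 60): {59.27} minutes.
The first occurrence is t = 59.27 minutes.
The hands form a 176-degree angle at 59.27 minutes past 5:00.

Final answer: 59.27 minutes past 5:00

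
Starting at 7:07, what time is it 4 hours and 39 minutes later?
Starting time: 7:07
Adding 39 minutes to 7 minutes: 7 + 39 = 46 minutes
Adding 4 hours: 7 + 4 = 11
Final time: 11:46

Final answer: 11:46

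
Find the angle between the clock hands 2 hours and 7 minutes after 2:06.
First find the time 2 hours and 7 minutes after 2:06.
Total minutes: 2 x 60 + 6 + 2 x 60 + 7 = 253.
253 mod 720 = 253 minutes = 4:13.
Now compute the angle at 4:13:
Hour hand: 4 x 30 + 13 x 0.5 = 126.5 degrees
Minute hand: 13 x 6 = 78 degrees
Difference: |126.5 - 78| = 48.5 degrees
The angle is 48.5 degrees

Final answer: 48.5 degrees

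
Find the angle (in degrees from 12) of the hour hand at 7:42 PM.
The hour hand moves 30 degrees per hour and 0.5 degrees per minute.
At 7:42: (7) x 30 + 42 x 0.5 = 210 + 21 = 231 degrees

Final answer: 231 degrees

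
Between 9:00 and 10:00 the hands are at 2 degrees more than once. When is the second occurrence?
At t minutes past 9:00, the hour hand is at 30 x 9 + 0.5t degrees and the minute hand is at 6t degrees.
The smaller angle between them is 2 degrees when |30H - 5.5t| = 2 or |30H - 5.5t| = 358.
With H = 9, solve 30 x 9 - 5.5t = +/- target for each target:
  t = (30 x 9 - 2) / 5.5 = 48.73
  t = (30 x 9 + 2) / 5.5 = 49.45
  t = (30 x 9 - 358) / 5.5 = -16 (outside (0, 60))
  t = (30 x 9 + 358) / 5.5 = 114.18 (outside (0, 60))
Valid solutions in (0, 60): {48.73, 49.45} minutes.
The second occurrence is t = 49.45 minutes.
The hands form a 2-degree angle at 49.45 minutes past 9:00.

Final answer: 49.45 minutes past 9:00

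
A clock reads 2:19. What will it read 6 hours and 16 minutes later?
Starting time: 2:19
Adding 16 minutes to 19 minutes: 19 + 16 = 35 minutes
Adding 6 hours: 2 + 6 = 8
Final time: 8:35

Final answer: 8:35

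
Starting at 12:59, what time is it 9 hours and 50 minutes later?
Starting time: 12:59
Adding 50 minutes to 59 minutes: 59 + 50 = 109 minutes = 1 hour and 49 minutes
Adding 9 hours: 12 + 9 + 1 (carry) = 22 - 12 = 10
Final time: 10:49

Final answer: 10:49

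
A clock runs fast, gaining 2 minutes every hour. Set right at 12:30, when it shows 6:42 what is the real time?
For every 60 true minutes, the faulty clock advances 62 minutes, so 1 faulty-clock minute corresponds to 60/62 true minutes.
From 12:30 to 6:42 on the faulty dial is 372 minutes.
True elapsed: 372 x 60/62 = 360 minutes = 6 hours.
True time: 12:30 + 6 hours = 6:30.

Final answer: 6:30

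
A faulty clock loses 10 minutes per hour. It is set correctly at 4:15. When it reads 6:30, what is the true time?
For every 60 true minutes, the faulty clock advances 50 minutes, so 1 faulty-clock minute corresponds to 60/50 true minutes.
From 4:15 to 6:30 on the faulty dial is 135 minutes.
True elapsed: 135 x 60/50 = 162 minutes = 2 hours and 42 minutes.
True time: 4:15 + 2 hours and 42 minutes = 6:57.

Final answer: 6:57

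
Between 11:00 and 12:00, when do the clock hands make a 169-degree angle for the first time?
At t minutes past 11:00, the hour hand is at 30 x 11 + 0.5t degrees and the minute hand is at 6t degrees.
The smaller angle between them is 169 degrees when |30H - 5.5t| = 169 or |30H - 5.5t| = 191.
With H = 11, solve 30 x 11 - 5.5t = +/- target for each target:
  t = (30 x 11 - 169) / 5.5 = 29.27
  t = (30 x 11 + 169) / 5.5 = 90.73 (outside (0, 60))
  t = (30 x 11 - 191) / 5.5 = 25.27
  t = (30 x 11 + 191) / 5.5 = 94.73 (outside (0, 60))
Valid solutions in (0, 60): {25.27, 29.27} minutes.
The first occurrence is t = 25.27 minutes.
The hands form a 169-degree angle at 25.27 minutes past 11:00.

Final answer: 25.27 minutes past 11:00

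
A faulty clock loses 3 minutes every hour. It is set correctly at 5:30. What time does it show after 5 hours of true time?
For every 60 true minutes, the faulty clock advances 60 - 3 = 57 minutes.
True elapsed: 5 hours = 300 minutes.
Faulty clock advances: 300 x 57/60 = 285 minutes (drift: 15 minutes behind).
Shown time: 5:30 + 285 minutes = 10:15.

Final answer: 10:15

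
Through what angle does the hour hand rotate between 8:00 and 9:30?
The hour hand moves 0.5 degrees per minute.
Time elapsed: 9:30 - 8:00 = 90 minutes
Angular displacement: 90 x 0.5 = 45 degrees

Final answer: 45 degrees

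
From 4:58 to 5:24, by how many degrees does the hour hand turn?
The hour hand moves 0.5 degrees per minute.
Time elapsed: 5:24 - 4:58 = 26 minutes
Angular displacement: 26 x 0.5 = 13 degrees

Final answer: 13 degrees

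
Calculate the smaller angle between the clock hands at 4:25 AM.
Hour hand position: 4 x 30 + 25 x 0.5 = 132.5 degrees
Minute hand position: 25 x 6 = 150 degrees
Difference: |132.5 - 150| = 17.5 degrees
The angle between the hands is 17.5 degrees

Final answer: 17.5 degrees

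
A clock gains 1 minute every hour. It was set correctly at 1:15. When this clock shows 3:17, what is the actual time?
For every 60 true minutes, the faulty clock advances 61 minutes, so 1 faulty-clock minute corresponds to 60/61 true minutes.
From 1:15 to 3:17 on the faulty dial is 122 minutes.
True elapsed: 122 x 60/61 = 120 minutes = 2 hours.
True time: 1:15 + 2 hours = 3:15.

Final answer: 3:15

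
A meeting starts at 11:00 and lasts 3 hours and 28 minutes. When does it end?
Starting time: 11:00
Adding 28 minutes to 0 minutes: 0 + 28 = 28 minutes
Adding 3 hours: 11 + 3 = 14 - 12 = 2
Final time: 2:28

Final answer: 2:28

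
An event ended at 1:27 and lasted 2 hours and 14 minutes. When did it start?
Starting time: 1:27 = 87 total minutes past 12:00
Subtracting: 2 hours and 14 minutes = 134 minutes
87 - 134 = -47 (negative, add 12 hours = 720) = 673 minutes
= 11 hours and 13 minutes past 12:00 = 11:13

Final answer: 11:13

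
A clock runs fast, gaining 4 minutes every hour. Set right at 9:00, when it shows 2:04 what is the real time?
For every 60 true minutes, the faulty clock advances 64 minutes, so 1 faulty-clock minute corresponds to 60/64 true minutes.
From 9:00 to 2:04 on the faulty dial is 304 minutes.
True elapsed: 304 x 60/64 = 285 minutes = 4 hours and 45 minutes.
True time: 9:00 + 4 hours and 45 minutes = 1:45.

Final answer: 1:45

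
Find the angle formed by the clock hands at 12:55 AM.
Hour hand position: 0 x 30 + 55 x 0.5 = 27.5 degrees
Minute hand position: 55 x 6 = 330 degrees
Difference: |27.5 - 330| = 302.5 degrees
Since 302.5 > 180, the smaller angle is 360 - 302.5 = 57.5 degrees

Final answer: 57.5 degrees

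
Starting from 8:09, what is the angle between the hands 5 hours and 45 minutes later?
First find the time 5 hours and 45 minutes after 8:09.
Total minutes: 8 x 60 + 9 + 5 x 60 + 45 = 834.
834 mod 720 = 114 minutes = 1:54.
Now compute the angle at 1:54:
Hour hand: 1 x 30 + 54 x 0.5 = 57 degrees
Minute hand: 54 x 6 = 324 degrees
Difference: |57 - 324| = 267 degrees
Smaller angle: 360 - 267 = 93 degrees

Final answer: 93 degrees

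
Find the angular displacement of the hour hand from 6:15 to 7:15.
The hour hand moves 0.5 degrees per minute.
Time elapsed: 7:15 - 6:15 = 60 minutes
Angular displacement: 60 x 0.5 = 30 degrees

Final answer: 30 degrees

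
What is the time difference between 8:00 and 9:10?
From 8:00 to 9:10:
(9 x 60 + 10) - (8 x 60 + 0) = 550 - 480 = 70 minutes
= 1 hour and 10 minutes

Final answer: 1 hour and 10 minutes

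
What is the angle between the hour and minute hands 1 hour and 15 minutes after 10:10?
First find the time 1 hour and 15 minutes after 10:10.
Total minutes: 10 x 60 + 10 + 1 x 60 + 15 = 685.
685 mod 720 = 685 minutes = 11:25.
Now compute the angle at 11:25:
Hour hand: 11 x 30 + 25 x 0.5 = 342.5 degrees
Minute hand: 25 x 6 = 150 degrees
Difference: |342.5 - 150| = 192.5 degrees
Smaller angle: 360 - 192.5 = 167.5 degrees

Final answer: 167.5 degrees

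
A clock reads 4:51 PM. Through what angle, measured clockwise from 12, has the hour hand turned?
The hour hand moves 30 degrees per hour and 0.5 degrees per minute.
At 4:51: (4) x 30 + 51 x 0.5 = 120 + 25.5 = 145.5 degrees

Final answer: 145.5 degrees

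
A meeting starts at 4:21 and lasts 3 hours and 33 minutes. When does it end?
Starting time: 4:21
Adding 33 minutes to 21 minutes: 21 + 33 = 54 minutes
Adding 3 hours: 4 + 3 = 7
Final time: 7:54

Final answer: 7:54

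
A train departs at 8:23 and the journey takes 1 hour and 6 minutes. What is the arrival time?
Starting time: 8:23
Adding 6 minutes to 23 minutes: 23 + 6 = 29 minutes
Adding 1 hour: 8 + 1 = 9
Final time: 9:29

Final answer: 9:29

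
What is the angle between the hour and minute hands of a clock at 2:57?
Hour hand position: 2 x 30 + 57 x 0.5 = 88.5 degrees
Minute hand position: 57 x 6 = 342 degrees
Difference: |88.5 - 342| = 253.5 degrees
Since 253.5 > 180, the smaller angle is 360 - 253.5 = 106.5 degrees

Final answer: 106.5 degrees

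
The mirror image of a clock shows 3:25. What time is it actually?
Reflection across the vertical (12-6) axis maps a hand at angle A degrees to (360 - A) degrees, which sends a reading of T minutes past 12:00 to (720 - T) minutes past 12:00.
Mirror reads 3:25 = 205 minutes past 12:00.
Actual time: (720 - 205) mod 720 = 515 minutes = 8:35.

Final answer: 8:35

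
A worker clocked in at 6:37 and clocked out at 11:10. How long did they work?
From 6:37 to 11:10:
(11 x 60 + 10) - (6 x 60 + 37) = 670 - 397 = 273 minutes
= 4 hours and 33 minutes

Final answer: 4 hours and 33 minutes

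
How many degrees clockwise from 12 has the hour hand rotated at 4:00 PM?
The hour hand moves 30 degrees per hour and 0.5 degrees per minute.
At 4:00: (4) x 30 + 0 x 0.5 = 120 + 0 = 120 degrees

Final answer: 120 degrees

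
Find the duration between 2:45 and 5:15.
From 2:45 to 5:15:
(5 x 60 + 15) - (2 x 60 + 45) = 315 - 165 = 150 minutes
= 2 hours and 30 minutes

Final answer: 2 hours and 30 minutes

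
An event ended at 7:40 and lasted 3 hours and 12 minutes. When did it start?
Starting time: 7:40 = 460 total minutes past 12:00
Subtracting: 3 hours and 12 minutes = 192 minutes
460 - 192 = 268 minutes
= 4 hours and 28 minutes past 12:00 = 4:28

Final answer: 4:28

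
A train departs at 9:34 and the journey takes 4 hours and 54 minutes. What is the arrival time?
Starting time: 9:34
Adding 54 minutes to 34 minutes: 34 + 54 = 88 minutes = 1 hour and 28 minutes
Adding 4 hours: 9 + 4 + 1 (carry) = 14 - 12 = 2
Final time: 2:28

Final answer: 2:28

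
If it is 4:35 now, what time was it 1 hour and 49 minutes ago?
Starting time: 4:35 = 275 total minutes past 12:00
Subtracting: 1 hour and 49 minutes = 109 minutes
275 - 109 = 166 minutes
= 2 hours and 46 minutes past 12:00 = 2:46

Final answer: 2:46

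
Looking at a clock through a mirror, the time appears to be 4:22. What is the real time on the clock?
Reflection across the vertical (12-6) axis maps a hand at angle A degrees to (360 - A) degrees, which sends a reading of T minutes past 12:00 to (720 - T) minutes past 12:00.
Mirror reads 4:22 = 262 minutes past 12:00.
Actual time: (720 - 262) mod 720 = 458 minutes = 7:38.

Final answer: 7:38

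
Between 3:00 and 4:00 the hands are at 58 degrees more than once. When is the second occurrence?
At t minutes past 3:00, the hour hand is at 30 x 3 + 0.5t degrees and the minute hand is at 6t degrees.
The smaller angle between them is 58 degrees when |30H - 5.5t| = 58 or |30H - 5.5t| = 302.
With H = 3, solve 30 x 3 - 5.5t = +/- target for each target:
  t = (30 x 3 - 58) / 5.5 = 5.82
  t = (30 x 3 + 58) / 5.5 = 26.91
  t = (30 x 3 - 302) / 5.5 = -38.55 (outside (0, 60))
  t = (30 x 3 + 302) / 5.5 = 71.27 (outside (0, 60))
Valid solutions in (0, 60): {5.82, 26.91} minutes.
The second occurrence is t = 26.91 minutes.
The hands form a 58-degree angle at 26.91 minutes past 3:00.

Final answer: 26.91 minutes past 3:00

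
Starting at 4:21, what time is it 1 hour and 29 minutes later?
Starting time: 4:21
Adding 29 minutes to 21 minutes: 21 + 29 = 50 minutes
Adding 1 hour: 4 + 1 = 5
Final time: 5:50

Final answer: 5:50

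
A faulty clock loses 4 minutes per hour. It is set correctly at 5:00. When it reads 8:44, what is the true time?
For every 60 true minutes, the faulty clock advances 56 minutes, so 1 faulty-clock minute corresponds to 60/56 true minutes.
From 5:00 to 8:44 on the faulty dial is 224 minutes.
True elapsed: 224 x 60/56 = 240 minutes = 4 hours.
True time: 5:00 + 4 hours = 9:00.

Final answer: 9:00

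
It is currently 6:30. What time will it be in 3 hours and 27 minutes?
Starting time: 6:30
Adding 27 minutes to 30 minutes: 30 + 27 = 57 minutes
Adding 3 hours: 6 + 3 = 9
Final time: 9:57

Final answer: 9:57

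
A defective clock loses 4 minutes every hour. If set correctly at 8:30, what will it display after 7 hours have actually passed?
For every 60 true minutes, the faulty clock advances 60 - 4 = 56 minutes.
True elapsed: 7 hours = 420 minutes.
Faulty clock advances: 420 x 56/60 = 392 minutes (drift: 28 minutes behind).
Shown time: 8:30 + 392 minutes = 3:02.

Final answer: 3:02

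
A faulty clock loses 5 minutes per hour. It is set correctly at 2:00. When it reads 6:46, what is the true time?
For every 60 true minutes, the faulty clock advances 55 minutes, so 1 faulty-clock minute corresponds to 60/55 true minutes.
From 2:00 to 6:46 on the faulty dial is 286 minutes.
True elapsed: 286 x 60/55 = 312 minutes = 5 hours and 12 minutes.
True time: 2:00 + 5 hours and 12 minutes = 7:12.

Final answer: 7:12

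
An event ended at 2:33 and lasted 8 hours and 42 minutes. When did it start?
Starting time: 2:33 = 153 total minutes past 12:00
Subtracting: 8 hours and 42 minutes = 522 minutes
153 - 522 = -369 (negative, add 12 hours = 720) = 351 minutes
= 5 hours and 51 minutes past 12:00 = 5:51

Final answer: 5:51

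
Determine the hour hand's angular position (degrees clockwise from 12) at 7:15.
The hour hand moves 30 degrees per hour and 0.5 degrees per minute.
At 7:15: (7) x 30 + 15 x 0.5 = 210 + 7.5 = 217.5 degrees

Final answer: 217.5 degrees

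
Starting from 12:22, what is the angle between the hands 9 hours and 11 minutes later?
First find the time 9 hours and 11 minutes after 12:22.
Total minutes: 12 x 60 + 22 + 9 x 60 + 11 = 1293.
1293 mod 720 = 573 minutes = 9:33.
Now compute the angle at 9:33:
Hour hand: 9 x 30 + 33 x 0.5 = 286.5 degrees
Minute hand: 33 x 6 = 198 degrees
Difference: |286.5 - 198| = 88.5 degrees
The angle is 88.5 degrees

Final answer: 88.5 degrees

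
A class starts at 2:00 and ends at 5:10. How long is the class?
From 2:00 to 5:10:
(5 x 60 + 10) - (2 x 60 + 0) = 310 - 120 = 190 minutes
= 3 hours and 10 minutes

Final answer: 3 hours and 10 minutes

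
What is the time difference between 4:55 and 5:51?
From 4:55 to 5:51:
(5 x 60 + 51) - (4 x 60 + 55) = 351 - 295 = 56 minutes
= 56 minutes

Final answer: 56 minutes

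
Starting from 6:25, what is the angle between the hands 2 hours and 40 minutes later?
First find the time 2 hours and 40 minutes after 6:25.
Total minutes: 6 x 60 + 25 + 2 x 60 + 40 = 545.
545 mod 720 = 545 minutes = 9:05.
Now compute the angle at 9:05:
Hour hand: 9 x 30 + 5 x 0.5 = 272.5 degrees
Minute hand: 5 x 6 = 30 degrees
Difference: |272.5 - 30| = 242.5 degrees
Smaller angle: 360 - 242.5 = 117.5 degrees

Final answer: 117.5 degrees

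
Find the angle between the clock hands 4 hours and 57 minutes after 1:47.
First find the time 4 hours and 57 minutes after 1:47.
Total minutes: 1 x 60 + 47 + 4 x 60 + 57 = 404.
404 mod 720 = 404 minutes = 6:44.
Now compute the angle at 6:44:
Hour hand: 6 x 30 + 44 x 0.5 = 202 degrees
Minute hand: 44 x 6 = 264 degrees
Difference: |202 - 264| = 62 degrees
The angle is 62 degrees

Final answer: 62 degrees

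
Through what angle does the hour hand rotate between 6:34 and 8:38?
The hour hand moves 0.5 degrees per minute.
Time elapsed: 8:38 - 6:34 = 124 minutes
Angular displacement: 124 x 0.5 = 62 degrees

Final answer: 62 degrees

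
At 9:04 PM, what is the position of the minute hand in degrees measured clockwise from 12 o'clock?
The minute hand moves 6 degrees per minute.
At 9:04: 4 x 6 = 24 degrees

Final answer: 24 degrees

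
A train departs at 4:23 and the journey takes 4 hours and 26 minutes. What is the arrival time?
Starting time: 4:23
Adding 26 minutes to 23 minutes: 23 + 26 = 49 minutes
Adding 4 hours: 4 + 4 = 8
Final time: 8:49

Final answer: 8:49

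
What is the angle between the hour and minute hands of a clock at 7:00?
Hour hand position: 7 x 30 + 0 x 0.5 = 210 degrees
Minute hand position: 0 x 6 = 0 degrees
Difference: |210 - 0| = 210 degrees
Since 210 > 180, the smaller angle is 360 - 210 = 150 degrees

Final answer: 150 degrees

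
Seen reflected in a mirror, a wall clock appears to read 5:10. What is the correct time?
Reflection across the vertical (12-6) axis maps a hand at angle A degrees to (360 - A) degrees, which sends a reading of T minutes past 12:00 to (720 - T) minutes past 12:00.
Mirror reads 5:10 = 310 minutes past 12:00.
Actual time: (720 - 310) mod 720 = 410 minutes = 6:50.

Final answer: 6:50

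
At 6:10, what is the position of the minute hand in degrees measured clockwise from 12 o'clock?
The minute hand moves 6 degrees per minute.
At 6:10: 10 x 6 = 60 degrees

Final answer: 60 degrees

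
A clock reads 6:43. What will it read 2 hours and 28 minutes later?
Starting time: 6:43
Adding 28 minutes to 43 minutes: 43 + 28 = 71 minutes = 1 hour and 11 minutes
Adding 2 hours: 6 + 2 + 1 (carry) = 9
Final time: 9:11

Final answer: 9:11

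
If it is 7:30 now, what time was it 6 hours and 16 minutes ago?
Starting time: 7:30 = 450 total minutes past 12:00
Subtracting: 6 hours and 16 minutes = 376 minutes
450 - 376 = 74 minutes
= 1 hour and 14 minutes past 12:00 = 1:14

Final answer: 1:14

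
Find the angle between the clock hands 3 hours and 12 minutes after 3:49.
First find the time 3 hours and 12 minutes after 3:49.
Total minutes: 3 x 60 + 49 + 3 x 60 + 12 = 421.
421 mod 720 = 421 minutes = 7:01.
Now compute the angle at 7:01:
Hour hand: 7 x 30 + 1 x 0.5 = 210.5 degrees
Minute hand: 1 x 6 = 6 degrees
Difference: |210.5 - 6| = 204.5 degrees
Smaller angle: 360 - 204.5 = 155.5 degrees

Final answer: 155.5 degrees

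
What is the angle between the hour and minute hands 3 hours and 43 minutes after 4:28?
First find the time 3 hours and 43 minutes after 4:28.
Total minutes: 4 x 60 + 28 + 3 x 60 + 43 = 491.
491 mod 720 = 491 minutes = 8:11.
Now compute the angle at 8:11:
Hour hand: 8 x 30 + 11 x 0.5 = 245.5 degrees
Minute hand: 11 x 6 = 66 degrees
Difference: |245.5 - 66| = 179.5 degrees
The angle is 179.5 degrees

Final answer: 179.5 degrees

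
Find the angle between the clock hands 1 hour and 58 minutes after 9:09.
First find the time 1 hour and 58 minutes after 9:09.
Total minutes: 9 x 60 + 9 + 1 x 60 + 58 = 667.
667 mod 720 = 667 minutes = 11:07.
Now compute the angle at 11:07:
Hour hand: 11 x 30 + 7 x 0.5 = 333.5 degrees
Minute hand: 7 x 6 = 42 degrees
Difference: |333.5 - 42| = 291.5 degrees
Smaller angle: 360 - 291.5 = 68.5 degrees

Final answer: 68.5 degrees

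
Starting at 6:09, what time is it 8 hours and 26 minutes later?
Starting time: 6:09
Adding 26 minutes to 9 minutes: 9 + 26 = 35 minutes
Adding 8 hours: 6 + 8 = 14 - 12 = 2
Final time: 2:35

Final answer: 2:35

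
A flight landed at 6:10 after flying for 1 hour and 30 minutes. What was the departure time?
Starting time: 6:10 = 370 total minutes past 12:00
Subtracting: 1 hour and 30 minutes = 90 minutes
370 - 90 = 280 minutes
= 4 hours and 40 minutes past 12:00 = 4:40

Final answer: 4:40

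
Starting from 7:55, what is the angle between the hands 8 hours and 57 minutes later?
First find the time 8 hours and 57 minutes after 7:55.
Total minutes: 7 x 60 + 55 + 8 x 60 + 57 = 1012.
1012 mod 720 = 292 minutes = 4:52.
Now compute the angle at 4:52:
Hour hand: 4 x 30 + 52 x 0.5 = 146 degrees
Minute hand: 52 x 6 = 312 degrees
Difference: |146 - 312| = 166 degrees
The angle is 166 degrees

Final answer: 166 degrees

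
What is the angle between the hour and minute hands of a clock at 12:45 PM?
Hour hand position: 0 x 30 + 45 x 0.5 = 22.5 degrees
Minute hand position: 45 x 6 = 270 degrees
Difference: |22.5 - 270| = 247.5 degrees
Since 247.5 > 180, the smaller angle is 360 - 247.5 = 112.5 degrees

Final answer: 112.5 degrees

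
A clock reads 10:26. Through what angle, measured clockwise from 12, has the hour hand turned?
The hour hand moves 30 degrees per hour and 0.5 degrees per minute.
At 10:26: (10) x 30 + 26 x 0.5 = 300 + 13 = 313 degrees

Final answer: 313 degrees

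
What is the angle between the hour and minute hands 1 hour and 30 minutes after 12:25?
First find the time 1 hour and 30 minutes after 12:25.
Total minutes: 12 x 60 + 25 + 1 x 60 + 30 = 835.
835 mod 720 = 115 minutes = 1:55.
Now compute the angle at 1:55:
Hour hand: 1 x 30 + 55 x 0.5 = 57.5 degrees
Minute hand: 55 x 6 = 330 degrees
Difference: |57.5 - 330| = 272.5 degrees
Smaller angle: 360 - 272.5 = 87.5 degrees

Final answer: 87.5 degrees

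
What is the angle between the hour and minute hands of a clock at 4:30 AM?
Hour hand position: 4 x 30 + 30 x 0.5 = 135 degrees
Minute hand position: 30 x 6 = 180 degrees
Difference: |135 - 180| = 45 degrees
The angle between the hands is 45 degrees

Final answer: 45 degrees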